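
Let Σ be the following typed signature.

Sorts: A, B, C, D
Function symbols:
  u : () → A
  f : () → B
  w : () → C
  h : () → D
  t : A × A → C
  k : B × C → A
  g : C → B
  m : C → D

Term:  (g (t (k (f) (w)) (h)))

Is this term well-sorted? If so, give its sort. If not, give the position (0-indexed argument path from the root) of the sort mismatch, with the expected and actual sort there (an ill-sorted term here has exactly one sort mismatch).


ill-sorted at position [0, 1]: expected A, got D

      (f) : B
      (w) : C
    (k (f) (w)) : A
    (h) : D
  (t (k (f) (w)) (h)) : ✗ arg 1 at [0, 1] has sort D, expected A


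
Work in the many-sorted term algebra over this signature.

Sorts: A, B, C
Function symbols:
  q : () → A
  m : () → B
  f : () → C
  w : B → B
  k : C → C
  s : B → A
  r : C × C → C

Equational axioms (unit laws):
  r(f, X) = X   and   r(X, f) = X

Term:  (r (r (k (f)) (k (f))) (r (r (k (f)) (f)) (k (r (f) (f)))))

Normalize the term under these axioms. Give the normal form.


normal form = (r (r (k (f)) (k (f))) (r (k (f)) (k (f))))

1. (r (r (k (f)) (k (f))) (r (r (k (f)) (f)) (k (r (f) (f)))))  →  (r (r (k (f)) (k (f))) (r (k (f)) (k (r (f) (f)))))
2. (r (r (k (f)) (k (f))) (r (k (f)) (k (r (f) (f)))))  →  (r (r (k (f)) (k (f))) (r (k (f)) (k (f))))


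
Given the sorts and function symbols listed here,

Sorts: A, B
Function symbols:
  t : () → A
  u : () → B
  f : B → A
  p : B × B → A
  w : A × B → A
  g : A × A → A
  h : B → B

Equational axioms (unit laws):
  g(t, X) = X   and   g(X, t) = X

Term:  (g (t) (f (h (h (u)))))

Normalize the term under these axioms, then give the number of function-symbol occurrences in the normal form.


size = 4

1. (g (t) (f (h (h (u)))))  →  (f (h (h (u))))
normal form: (f (h (h (u))))


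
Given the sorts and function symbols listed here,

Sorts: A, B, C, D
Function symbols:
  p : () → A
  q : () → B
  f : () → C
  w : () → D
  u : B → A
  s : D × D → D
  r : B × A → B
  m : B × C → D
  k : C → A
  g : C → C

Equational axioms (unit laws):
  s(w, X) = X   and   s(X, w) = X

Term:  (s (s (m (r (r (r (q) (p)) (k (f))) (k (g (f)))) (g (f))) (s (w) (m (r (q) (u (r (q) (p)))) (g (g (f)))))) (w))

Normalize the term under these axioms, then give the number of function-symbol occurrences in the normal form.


size = 24

1. (s (s (m (r (r (r (q) (p)) (k (f))) (k (g (f)))) (g (f))) (s (w) (m (r (q) (u (r (q) (p)))) (g (g (f)))))) (w))  →  (s (m (r (r (r (q) (p)) (k (f))) (k (g (f)))) (g (f))) (s (w) (m (r (q) (u (r (q) (p)))) (g (g (f))))))
2. (s (m (r (r (r (q) (p)) (k (f))) (k (g (f)))) (g (f))) (s (w) (m (r (q) (u (r (q) (p)))) (g (g (f))))))  →  (s (m (r (r (r (q) (p)) (k (f))) (k (g (f)))) (g (f))) (m (r (q) (u (r (q) (p)))) (g (g (f)))))
normal form: (s (m (r (r (r (q) (p)) (k (f))) (k (g (f)))) (g (f))) (m (r (q) (u (r (q) (p)))) (g (g (f)))))


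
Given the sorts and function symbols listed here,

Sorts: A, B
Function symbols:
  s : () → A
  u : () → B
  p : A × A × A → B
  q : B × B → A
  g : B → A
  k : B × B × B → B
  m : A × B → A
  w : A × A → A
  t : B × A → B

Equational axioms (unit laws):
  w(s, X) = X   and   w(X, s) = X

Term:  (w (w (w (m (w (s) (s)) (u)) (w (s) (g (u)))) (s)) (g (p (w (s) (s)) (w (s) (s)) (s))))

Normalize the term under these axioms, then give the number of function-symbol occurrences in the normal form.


size = 12

1. (w (w (w (m (w (s) (s)) (u)) (w (s) (g (u)))) (s)) (g (p (w (s) (s)) (w (s) (s)) (s))))  →  (w (w (m (w (s) (s)) (u)) (w (s) (g (u)))) (g (p (w (s) (s)) (w (s) (s)) (s))))
2. (w (w (m (w (s) (s)) (u)) (w (s) (g (u)))) (g (p (w (s) (s)) (w (s) (s)) (s))))  →  (w (w (m (s) (u)) (w (s) (g (u)))) (g (p (w (s) (s)) (w (s) (s)) (s))))
3. (w (w (m (s) (u)) (w (s) (g (u)))) (g (p (w (s) (s)) (w (s) (s)) (s))))  →  (w (w (m (s) (u)) (g (u))) (g (p (w (s) (s)) (w (s) (s)) (s))))
4. (w (w (m (s) (u)) (g (u))) (g (p (w (s) (s)) (w (s) (s)) (s))))  →  (w (w (m (s) (u)) (g (u))) (g (p (s) (w (s) (s)) (s))))
5. (w (w (m (s) (u)) (g (u))) (g (p (s) (w (s) (s)) (s))))  →  (w (w (m (s) (u)) (g (u))) (g (p (s) (s) (s))))
normal form: (w (w (m (s) (u)) (g (u))) (g (p (s) (s) (s))))


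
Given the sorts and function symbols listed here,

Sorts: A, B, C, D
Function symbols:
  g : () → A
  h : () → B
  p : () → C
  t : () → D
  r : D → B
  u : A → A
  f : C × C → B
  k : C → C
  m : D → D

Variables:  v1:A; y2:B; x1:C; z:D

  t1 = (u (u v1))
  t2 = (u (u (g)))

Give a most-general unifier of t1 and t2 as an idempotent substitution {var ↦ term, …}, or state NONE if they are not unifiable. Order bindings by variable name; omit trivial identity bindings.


{v1 ↦ (g)}


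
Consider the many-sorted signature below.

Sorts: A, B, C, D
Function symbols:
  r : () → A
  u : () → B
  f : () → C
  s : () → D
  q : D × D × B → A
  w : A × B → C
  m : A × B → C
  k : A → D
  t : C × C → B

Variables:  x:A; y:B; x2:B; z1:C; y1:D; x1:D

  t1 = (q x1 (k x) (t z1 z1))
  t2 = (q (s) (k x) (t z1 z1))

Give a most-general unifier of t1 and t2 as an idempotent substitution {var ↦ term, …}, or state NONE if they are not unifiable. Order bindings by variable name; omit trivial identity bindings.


{x1 ↦ (s)}


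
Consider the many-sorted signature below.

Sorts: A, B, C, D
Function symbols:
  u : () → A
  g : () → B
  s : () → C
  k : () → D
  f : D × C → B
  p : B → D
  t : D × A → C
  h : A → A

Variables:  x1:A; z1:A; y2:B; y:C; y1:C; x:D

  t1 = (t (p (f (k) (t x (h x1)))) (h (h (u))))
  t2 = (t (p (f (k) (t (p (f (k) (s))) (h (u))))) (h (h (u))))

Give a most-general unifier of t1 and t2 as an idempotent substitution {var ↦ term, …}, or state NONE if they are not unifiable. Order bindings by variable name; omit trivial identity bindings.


{x ↦ (p (f (k) (s))), x1 ↦ (u)}


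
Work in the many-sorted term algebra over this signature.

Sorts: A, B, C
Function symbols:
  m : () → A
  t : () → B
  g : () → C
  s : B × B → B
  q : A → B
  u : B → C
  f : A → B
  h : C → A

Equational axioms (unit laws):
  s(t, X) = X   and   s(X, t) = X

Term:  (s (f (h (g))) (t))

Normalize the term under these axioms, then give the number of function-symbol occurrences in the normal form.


1. (s (f (h (g))) (t))  →  (f (h (g)))
normal form: (f (h (g)))

size = 3


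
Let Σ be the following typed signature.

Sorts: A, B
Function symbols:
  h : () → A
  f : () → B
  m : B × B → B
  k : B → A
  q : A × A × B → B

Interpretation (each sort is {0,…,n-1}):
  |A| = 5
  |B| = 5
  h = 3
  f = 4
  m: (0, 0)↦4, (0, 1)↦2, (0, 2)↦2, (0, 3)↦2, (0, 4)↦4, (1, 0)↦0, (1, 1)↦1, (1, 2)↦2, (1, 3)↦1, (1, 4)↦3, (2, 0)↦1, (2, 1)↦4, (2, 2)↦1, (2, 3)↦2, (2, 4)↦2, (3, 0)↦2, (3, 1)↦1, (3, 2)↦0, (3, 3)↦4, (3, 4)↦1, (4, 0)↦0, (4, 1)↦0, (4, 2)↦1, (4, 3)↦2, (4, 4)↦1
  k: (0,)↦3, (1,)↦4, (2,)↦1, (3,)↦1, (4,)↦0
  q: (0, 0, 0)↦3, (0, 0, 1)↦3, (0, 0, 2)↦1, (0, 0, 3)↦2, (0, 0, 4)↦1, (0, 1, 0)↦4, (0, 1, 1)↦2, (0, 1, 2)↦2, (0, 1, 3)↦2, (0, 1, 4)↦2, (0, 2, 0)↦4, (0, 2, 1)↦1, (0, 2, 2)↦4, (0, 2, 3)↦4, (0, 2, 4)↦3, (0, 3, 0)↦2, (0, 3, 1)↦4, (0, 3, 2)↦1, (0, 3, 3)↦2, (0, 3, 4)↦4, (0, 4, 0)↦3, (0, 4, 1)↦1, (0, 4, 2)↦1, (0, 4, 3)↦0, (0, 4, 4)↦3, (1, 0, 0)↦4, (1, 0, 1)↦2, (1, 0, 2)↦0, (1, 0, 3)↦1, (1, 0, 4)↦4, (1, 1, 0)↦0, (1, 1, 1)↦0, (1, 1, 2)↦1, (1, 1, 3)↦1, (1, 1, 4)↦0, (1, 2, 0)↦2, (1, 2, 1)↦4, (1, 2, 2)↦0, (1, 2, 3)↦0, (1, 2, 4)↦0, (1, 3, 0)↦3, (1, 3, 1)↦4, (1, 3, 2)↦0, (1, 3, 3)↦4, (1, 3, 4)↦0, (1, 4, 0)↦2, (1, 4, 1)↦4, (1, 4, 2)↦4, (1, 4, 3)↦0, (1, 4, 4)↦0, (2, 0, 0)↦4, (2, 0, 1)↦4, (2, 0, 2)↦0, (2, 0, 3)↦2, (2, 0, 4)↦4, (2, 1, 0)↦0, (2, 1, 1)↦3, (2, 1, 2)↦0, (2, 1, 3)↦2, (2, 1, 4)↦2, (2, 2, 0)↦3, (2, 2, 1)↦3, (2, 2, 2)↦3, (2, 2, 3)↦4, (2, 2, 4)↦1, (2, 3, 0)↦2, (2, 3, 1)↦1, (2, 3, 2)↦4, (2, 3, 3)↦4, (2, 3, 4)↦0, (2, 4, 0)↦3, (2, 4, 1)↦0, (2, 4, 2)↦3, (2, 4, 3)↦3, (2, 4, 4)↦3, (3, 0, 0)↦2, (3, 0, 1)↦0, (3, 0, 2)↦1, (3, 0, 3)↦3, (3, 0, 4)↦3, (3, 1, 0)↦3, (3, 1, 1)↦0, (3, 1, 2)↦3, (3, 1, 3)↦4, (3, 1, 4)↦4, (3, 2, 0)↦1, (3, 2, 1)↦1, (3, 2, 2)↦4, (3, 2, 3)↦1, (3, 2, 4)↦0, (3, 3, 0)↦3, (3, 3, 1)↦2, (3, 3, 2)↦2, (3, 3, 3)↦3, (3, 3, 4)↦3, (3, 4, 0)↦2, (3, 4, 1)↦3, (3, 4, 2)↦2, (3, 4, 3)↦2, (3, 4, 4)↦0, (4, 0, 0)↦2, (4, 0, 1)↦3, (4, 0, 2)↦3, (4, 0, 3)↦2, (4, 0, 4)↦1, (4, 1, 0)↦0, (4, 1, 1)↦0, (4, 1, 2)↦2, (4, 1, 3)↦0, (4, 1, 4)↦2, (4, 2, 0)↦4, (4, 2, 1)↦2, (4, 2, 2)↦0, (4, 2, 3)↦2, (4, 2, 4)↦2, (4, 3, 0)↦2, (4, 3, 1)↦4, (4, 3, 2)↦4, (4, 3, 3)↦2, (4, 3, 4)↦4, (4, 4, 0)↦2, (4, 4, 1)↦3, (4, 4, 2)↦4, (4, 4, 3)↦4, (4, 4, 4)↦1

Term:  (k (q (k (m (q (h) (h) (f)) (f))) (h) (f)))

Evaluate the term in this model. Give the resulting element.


value = 0

  h = 3
  h = 3
  f = 4
  (q (h) (h) (f)) = q(3, 3, 4) = 3
  f = 4
  (m (q (h) (h) (f)) (f)) = m(3, 4) = 1
  (k (m (q (h) (h) (f)) (f))) = k(1,) = 4
  h = 3
  f = 4
  (q (k (m (q (h) (h) (f)) (f))) (h) (f)) = q(4, 3, 4) = 4
  (k (q (k (m (q (h) (h) (f)) (f))) (h) (f))) = k(4,) = 0


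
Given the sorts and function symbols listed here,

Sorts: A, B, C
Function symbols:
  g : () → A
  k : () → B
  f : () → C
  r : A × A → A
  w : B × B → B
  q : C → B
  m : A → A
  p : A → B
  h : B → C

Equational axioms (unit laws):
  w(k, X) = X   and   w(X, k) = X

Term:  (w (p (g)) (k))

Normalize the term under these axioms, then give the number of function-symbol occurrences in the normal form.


1. (w (p (g)) (k))  →  (p (g))
normal form: (p (g))

size = 2


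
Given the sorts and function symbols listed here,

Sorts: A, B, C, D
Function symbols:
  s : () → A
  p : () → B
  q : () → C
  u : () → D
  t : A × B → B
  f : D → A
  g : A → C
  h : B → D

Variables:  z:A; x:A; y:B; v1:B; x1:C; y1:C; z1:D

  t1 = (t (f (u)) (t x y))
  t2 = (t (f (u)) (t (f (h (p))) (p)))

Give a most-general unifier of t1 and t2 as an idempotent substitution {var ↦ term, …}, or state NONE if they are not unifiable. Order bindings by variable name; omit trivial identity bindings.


{x ↦ (f (h (p))), y ↦ (p)}


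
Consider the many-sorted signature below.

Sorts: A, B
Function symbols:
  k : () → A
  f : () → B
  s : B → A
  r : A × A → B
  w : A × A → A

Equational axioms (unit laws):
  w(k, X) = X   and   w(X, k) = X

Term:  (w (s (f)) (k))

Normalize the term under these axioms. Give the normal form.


1. (w (s (f)) (k))  →  (s (f))

normal form = (s (f))


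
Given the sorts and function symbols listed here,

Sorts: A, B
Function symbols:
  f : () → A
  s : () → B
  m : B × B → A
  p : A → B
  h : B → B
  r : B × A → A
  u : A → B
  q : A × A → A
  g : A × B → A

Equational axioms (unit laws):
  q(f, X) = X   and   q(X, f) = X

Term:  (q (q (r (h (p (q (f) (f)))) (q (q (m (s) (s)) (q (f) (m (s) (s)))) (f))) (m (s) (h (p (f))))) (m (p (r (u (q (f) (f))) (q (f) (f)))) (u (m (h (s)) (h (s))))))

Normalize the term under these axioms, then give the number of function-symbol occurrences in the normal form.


1. (q (q (r (h (p (q (f) (f)))) (q (q (m (s) (s)) (q (f) (m (s) (s)))) (f))) (m (s) (h (p (f))))) (m (p (r (u (q (f) (f))) (q (f) (f)))) (u (m (h (s)) (h (s))))))  →  (q (q (r (h (p (f))) (q (q (m (s) (s)) (q (f) (m (s) (s)))) (f))) (m (s) (h (p (f))))) (m (p (r (u (q (f) (f))) (q (f) (f)))) (u (m (h (s)) (h (s))))))
2. (q (q (r (h (p (f))) (q (q (m (s) (s)) (q (f) (m (s) (s)))) (f))) (m (s) (h (p (f))))) (m (p (r (u (q (f) (f))) (q (f) (f)))) (u (m (h (s)) (h (s))))))  →  (q (q (r (h (p (f))) (q (m (s) (s)) (q (f) (m (s) (s))))) (m (s) (h (p (f))))) (m (p (r (u (q (f) (f))) (q (f) (f)))) (u (m (h (s)) (h (s))))))
3. (q (q (r (h (p (f))) (q (m (s) (s)) (q (f) (m (s) (s))))) (m (s) (h (p (f))))) (m (p (r (u (q (f) (f))) (q (f) (f)))) (u (m (h (s)) (h (s))))))  →  (q (q (r (h (p (f))) (q (m (s) (s)) (m (s) (s)))) (m (s) (h (p (f))))) (m (p (r (u (q (f) (f))) (q (f) (f)))) (u (m (h (s)) (h (s))))))
4. (q (q (r (h (p (f))) (q (m (s) (s)) (m (s) (s)))) (m (s) (h (p (f))))) (m (p (r (u (q (f) (f))) (q (f) (f)))) (u (m (h (s)) (h (s))))))  →  (q (q (r (h (p (f))) (q (m (s) (s)) (m (s) (s)))) (m (s) (h (p (f))))) (m (p (r (u (f)) (q (f) (f)))) (u (m (h (s)) (h (s))))))
5. (q (q (r (h (p (f))) (q (m (s) (s)) (m (s) (s)))) (m (s) (h (p (f))))) (m (p (r (u (f)) (q (f) (f)))) (u (m (h (s)) (h (s))))))  →  (q (q (r (h (p (f))) (q (m (s) (s)) (m (s) (s)))) (m (s) (h (p (f))))) (m (p (r (u (f)) (f))) (u (m (h (s)) (h (s))))))
normal form: (q (q (r (h (p (f))) (q (m (s) (s)) (m (s) (s)))) (m (s) (h (p (f))))) (m (p (r (u (f)) (f))) (u (m (h (s)) (h (s))))))

size = 30


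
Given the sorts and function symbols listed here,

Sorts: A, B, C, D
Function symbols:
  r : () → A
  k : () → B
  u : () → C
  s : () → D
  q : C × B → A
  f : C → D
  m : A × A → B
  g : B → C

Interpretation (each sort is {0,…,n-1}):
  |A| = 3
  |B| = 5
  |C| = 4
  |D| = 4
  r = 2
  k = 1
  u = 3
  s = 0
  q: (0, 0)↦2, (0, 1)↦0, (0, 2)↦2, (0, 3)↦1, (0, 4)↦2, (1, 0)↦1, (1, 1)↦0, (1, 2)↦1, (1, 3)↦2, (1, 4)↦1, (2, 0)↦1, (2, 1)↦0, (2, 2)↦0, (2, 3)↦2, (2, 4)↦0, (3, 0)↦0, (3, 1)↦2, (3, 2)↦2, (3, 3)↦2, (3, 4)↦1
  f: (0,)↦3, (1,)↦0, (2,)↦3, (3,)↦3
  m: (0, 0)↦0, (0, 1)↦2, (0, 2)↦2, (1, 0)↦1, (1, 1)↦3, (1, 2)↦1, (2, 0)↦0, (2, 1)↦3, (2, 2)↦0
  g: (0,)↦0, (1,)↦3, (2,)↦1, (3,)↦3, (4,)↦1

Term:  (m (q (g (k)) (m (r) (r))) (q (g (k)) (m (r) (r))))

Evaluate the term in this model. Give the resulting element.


value = 0

  k = 1
  (g (k)) = g(1,) = 3
  r = 2
  r = 2
  (m (r) (r)) = m(2, 2) = 0
  (q (g (k)) (m (r) (r))) = q(3, 0) = 0
  k = 1
  (g (k)) = g(1,) = 3
  r = 2
  r = 2
  (m (r) (r)) = m(2, 2) = 0
  (q (g (k)) (m (r) (r))) = q(3, 0) = 0
  (m (q (g (k)) (m (r) (r))) (q (g (k)) (m (r) (r)))) = m(0, 0) = 0


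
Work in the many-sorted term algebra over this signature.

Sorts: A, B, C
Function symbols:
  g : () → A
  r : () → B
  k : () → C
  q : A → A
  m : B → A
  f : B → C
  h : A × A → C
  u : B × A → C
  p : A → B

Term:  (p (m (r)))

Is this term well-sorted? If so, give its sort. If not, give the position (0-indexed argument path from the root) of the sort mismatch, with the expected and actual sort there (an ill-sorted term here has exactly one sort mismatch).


well-sorted; sort = B

    (r) : B
  (m (r)) : A
(p (m (r))) : B


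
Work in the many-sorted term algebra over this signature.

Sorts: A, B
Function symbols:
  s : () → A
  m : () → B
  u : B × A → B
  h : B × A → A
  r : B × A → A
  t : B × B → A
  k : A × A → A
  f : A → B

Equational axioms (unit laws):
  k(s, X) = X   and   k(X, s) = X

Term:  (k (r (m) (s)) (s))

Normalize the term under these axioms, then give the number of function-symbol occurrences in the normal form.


size = 3

1. (k (r (m) (s)) (s))  →  (r (m) (s))
normal form: (r (m) (s))


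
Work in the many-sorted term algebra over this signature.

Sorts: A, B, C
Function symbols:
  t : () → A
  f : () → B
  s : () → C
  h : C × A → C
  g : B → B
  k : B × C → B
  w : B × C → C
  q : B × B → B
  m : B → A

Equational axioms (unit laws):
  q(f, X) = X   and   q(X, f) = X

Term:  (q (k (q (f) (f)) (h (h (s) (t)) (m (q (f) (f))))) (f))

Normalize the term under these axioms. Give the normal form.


normal form = (k (f) (h (h (s) (t)) (m (f))))

1. (q (k (q (f) (f)) (h (h (s) (t)) (m (q (f) (f))))) (f))  →  (k (q (f) (f)) (h (h (s) (t)) (m (q (f) (f)))))
2. (k (q (f) (f)) (h (h (s) (t)) (m (q (f) (f)))))  →  (k (f) (h (h (s) (t)) (m (q (f) (f)))))
3. (k (f) (h (h (s) (t)) (m (q (f) (f)))))  →  (k (f) (h (h (s) (t)) (m (f))))


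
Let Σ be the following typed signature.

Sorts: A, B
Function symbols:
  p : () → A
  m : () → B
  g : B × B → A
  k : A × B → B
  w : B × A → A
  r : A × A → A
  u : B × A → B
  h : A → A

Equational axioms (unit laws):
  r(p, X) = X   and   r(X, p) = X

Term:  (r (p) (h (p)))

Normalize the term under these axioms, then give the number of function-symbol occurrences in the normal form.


size = 2

1. (r (p) (h (p)))  →  (h (p))
normal form: (h (p))


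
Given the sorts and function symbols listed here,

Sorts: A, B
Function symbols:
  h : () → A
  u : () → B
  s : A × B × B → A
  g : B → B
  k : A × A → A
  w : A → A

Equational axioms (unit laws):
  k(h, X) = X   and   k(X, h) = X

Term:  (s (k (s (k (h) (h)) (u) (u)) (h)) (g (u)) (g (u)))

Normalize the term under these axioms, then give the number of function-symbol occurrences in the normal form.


1. (s (k (s (k (h) (h)) (u) (u)) (h)) (g (u)) (g (u)))  →  (s (s (k (h) (h)) (u) (u)) (g (u)) (g (u)))
2. (s (s (k (h) (h)) (u) (u)) (g (u)) (g (u)))  →  (s (s (h) (u) (u)) (g (u)) (g (u)))
normal form: (s (s (h) (u) (u)) (g (u)) (g (u)))

size = 9


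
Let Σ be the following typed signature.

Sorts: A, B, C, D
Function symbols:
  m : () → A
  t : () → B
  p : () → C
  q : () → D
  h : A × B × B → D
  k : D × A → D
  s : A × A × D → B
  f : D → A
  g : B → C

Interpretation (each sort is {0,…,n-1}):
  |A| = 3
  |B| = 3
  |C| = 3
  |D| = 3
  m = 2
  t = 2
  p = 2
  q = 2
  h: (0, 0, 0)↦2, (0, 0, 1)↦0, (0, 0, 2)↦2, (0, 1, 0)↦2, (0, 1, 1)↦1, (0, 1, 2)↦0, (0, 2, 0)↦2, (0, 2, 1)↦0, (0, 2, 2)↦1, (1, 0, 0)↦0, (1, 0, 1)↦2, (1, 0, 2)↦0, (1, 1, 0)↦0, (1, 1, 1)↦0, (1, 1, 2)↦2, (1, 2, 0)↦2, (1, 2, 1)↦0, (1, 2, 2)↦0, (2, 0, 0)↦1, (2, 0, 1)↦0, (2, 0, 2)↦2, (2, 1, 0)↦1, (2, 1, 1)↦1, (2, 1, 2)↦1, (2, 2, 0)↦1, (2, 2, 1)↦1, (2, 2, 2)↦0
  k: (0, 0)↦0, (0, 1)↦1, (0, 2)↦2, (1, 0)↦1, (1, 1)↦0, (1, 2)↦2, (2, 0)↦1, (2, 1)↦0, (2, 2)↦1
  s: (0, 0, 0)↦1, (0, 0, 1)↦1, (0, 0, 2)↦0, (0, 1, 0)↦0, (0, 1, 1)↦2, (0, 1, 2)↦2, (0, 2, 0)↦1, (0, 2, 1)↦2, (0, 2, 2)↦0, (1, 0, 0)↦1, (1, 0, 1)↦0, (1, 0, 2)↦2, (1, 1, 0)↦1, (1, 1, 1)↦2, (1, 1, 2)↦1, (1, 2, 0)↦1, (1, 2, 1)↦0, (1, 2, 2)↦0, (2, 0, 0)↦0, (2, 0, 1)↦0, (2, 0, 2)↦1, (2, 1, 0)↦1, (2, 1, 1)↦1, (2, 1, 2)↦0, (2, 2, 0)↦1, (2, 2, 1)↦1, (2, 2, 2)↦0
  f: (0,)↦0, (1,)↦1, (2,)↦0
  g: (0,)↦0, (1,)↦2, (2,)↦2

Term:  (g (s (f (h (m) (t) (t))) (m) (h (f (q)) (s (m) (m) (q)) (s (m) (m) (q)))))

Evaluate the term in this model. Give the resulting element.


  m = 2
  t = 2
  t = 2
  (h (m) (t) (t)) = h(2, 2, 2) = 0
  (f (h (m) (t) (t))) = f(0,) = 0
  m = 2
  q = 2
  (f (q)) = f(2,) = 0
  m = 2
  m = 2
  q = 2
  (s (m) (m) (q)) = s(2, 2, 2) = 0
  m = 2
  m = 2
  q = 2
  (s (m) (m) (q)) = s(2, 2, 2) = 0
  (h (f (q)) (s (m) (m) (q)) (s (m) (m) (q))) = h(0, 0, 0) = 2
  (s (f (h (m) (t) (t))) (m) (h (f (q)) (s (m) (m) (q)) (s (m) (m) (q)))) = s(0, 2, 2) = 0
  (g (s (f (h (m) (t) (t))) (m) (h (f (q)) (s (m) (m) (q)) (s (m) (m) (q))))) = g(0,) = 0

value = 0


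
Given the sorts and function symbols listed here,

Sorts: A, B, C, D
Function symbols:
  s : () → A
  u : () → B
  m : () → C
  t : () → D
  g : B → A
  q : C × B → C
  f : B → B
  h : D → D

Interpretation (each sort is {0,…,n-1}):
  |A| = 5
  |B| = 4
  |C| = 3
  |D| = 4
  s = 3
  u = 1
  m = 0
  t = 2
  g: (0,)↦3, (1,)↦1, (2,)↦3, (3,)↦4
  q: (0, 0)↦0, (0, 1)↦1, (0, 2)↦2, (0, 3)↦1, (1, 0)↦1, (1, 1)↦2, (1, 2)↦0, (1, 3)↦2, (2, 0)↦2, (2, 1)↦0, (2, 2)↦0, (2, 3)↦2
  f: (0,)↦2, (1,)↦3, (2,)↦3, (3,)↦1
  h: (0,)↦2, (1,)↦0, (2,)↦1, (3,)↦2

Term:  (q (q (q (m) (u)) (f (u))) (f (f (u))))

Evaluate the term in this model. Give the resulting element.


  m = 0
  u = 1
  (q (m) (u)) = q(0, 1) = 1
  u = 1
  (f (u)) = f(1,) = 3
  (q (q (m) (u)) (f (u))) = q(1, 3) = 2
  u = 1
  (f (u)) = f(1,) = 3
  (f (f (u))) = f(3,) = 1
  (q (q (q (m) (u)) (f (u))) (f (f (u)))) = q(2, 1) = 0

value = 0


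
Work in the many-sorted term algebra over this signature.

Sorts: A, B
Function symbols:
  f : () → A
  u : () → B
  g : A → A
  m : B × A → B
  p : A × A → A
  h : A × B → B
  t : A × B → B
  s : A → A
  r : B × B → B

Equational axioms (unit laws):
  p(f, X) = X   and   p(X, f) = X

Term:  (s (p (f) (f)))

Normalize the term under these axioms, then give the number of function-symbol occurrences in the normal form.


1. (s (p (f) (f)))  →  (s (f))
normal form: (s (f))

size = 2


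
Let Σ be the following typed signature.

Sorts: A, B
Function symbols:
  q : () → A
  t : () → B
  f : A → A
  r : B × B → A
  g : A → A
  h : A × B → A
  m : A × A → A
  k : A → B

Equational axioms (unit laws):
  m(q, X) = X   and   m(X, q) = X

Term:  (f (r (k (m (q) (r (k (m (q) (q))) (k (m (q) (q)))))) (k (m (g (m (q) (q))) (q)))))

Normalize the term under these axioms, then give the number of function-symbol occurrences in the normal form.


size = 11

1. (f (r (k (m (q) (r (k (m (q) (q))) (k (m (q) (q)))))) (k (m (g (m (q) (q))) (q)))))  →  (f (r (k (r (k (m (q) (q))) (k (m (q) (q))))) (k (m (g (m (q) (q))) (q)))))
2. (f (r (k (r (k (m (q) (q))) (k (m (q) (q))))) (k (m (g (m (q) (q))) (q)))))  →  (f (r (k (r (k (q)) (k (m (q) (q))))) (k (m (g (m (q) (q))) (q)))))
3. (f (r (k (r (k (q)) (k (m (q) (q))))) (k (m (g (m (q) (q))) (q)))))  →  (f (r (k (r (k (q)) (k (q)))) (k (m (g (m (q) (q))) (q)))))
4. (f (r (k (r (k (q)) (k (q)))) (k (m (g (m (q) (q))) (q)))))  →  (f (r (k (r (k (q)) (k (q)))) (k (g (m (q) (q))))))
5. (f (r (k (r (k (q)) (k (q)))) (k (g (m (q) (q))))))  →  (f (r (k (r (k (q)) (k (q)))) (k (g (q)))))
normal form: (f (r (k (r (k (q)) (k (q)))) (k (g (q)))))


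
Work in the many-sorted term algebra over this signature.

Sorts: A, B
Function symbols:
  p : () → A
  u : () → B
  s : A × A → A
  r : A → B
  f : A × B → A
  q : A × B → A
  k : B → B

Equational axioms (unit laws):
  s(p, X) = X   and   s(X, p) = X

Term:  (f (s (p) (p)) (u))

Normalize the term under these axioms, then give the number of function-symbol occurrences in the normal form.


size = 3

1. (f (s (p) (p)) (u))  →  (f (p) (u))
normal form: (f (p) (u))


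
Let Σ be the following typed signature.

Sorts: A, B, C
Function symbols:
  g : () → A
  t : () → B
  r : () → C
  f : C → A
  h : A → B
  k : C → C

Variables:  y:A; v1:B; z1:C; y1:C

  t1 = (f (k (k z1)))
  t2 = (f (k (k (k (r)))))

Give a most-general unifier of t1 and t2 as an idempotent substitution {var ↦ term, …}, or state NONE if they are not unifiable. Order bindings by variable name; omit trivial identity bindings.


{z1 ↦ (k (r))}


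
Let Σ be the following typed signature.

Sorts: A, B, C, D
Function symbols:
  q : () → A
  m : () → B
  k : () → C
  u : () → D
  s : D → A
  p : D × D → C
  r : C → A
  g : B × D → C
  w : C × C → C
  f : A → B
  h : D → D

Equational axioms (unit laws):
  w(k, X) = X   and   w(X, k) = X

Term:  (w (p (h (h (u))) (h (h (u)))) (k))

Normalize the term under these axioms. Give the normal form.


1. (w (p (h (h (u))) (h (h (u)))) (k))  →  (p (h (h (u))) (h (h (u))))

normal form = (p (h (h (u))) (h (h (u))))


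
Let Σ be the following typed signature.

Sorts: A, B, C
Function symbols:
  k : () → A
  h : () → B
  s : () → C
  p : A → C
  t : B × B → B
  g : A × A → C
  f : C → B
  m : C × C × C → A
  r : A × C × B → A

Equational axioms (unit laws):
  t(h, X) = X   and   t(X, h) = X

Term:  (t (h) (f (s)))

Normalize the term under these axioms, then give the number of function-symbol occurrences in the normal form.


1. (t (h) (f (s)))  →  (f (s))
normal form: (f (s))

size = 2


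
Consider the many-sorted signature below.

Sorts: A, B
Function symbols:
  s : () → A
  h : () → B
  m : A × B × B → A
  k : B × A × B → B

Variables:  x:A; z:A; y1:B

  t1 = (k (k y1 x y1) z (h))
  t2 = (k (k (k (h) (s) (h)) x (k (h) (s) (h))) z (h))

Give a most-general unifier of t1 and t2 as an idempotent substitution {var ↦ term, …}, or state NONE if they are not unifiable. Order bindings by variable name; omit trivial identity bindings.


{y1 ↦ (k (h) (s) (h))}


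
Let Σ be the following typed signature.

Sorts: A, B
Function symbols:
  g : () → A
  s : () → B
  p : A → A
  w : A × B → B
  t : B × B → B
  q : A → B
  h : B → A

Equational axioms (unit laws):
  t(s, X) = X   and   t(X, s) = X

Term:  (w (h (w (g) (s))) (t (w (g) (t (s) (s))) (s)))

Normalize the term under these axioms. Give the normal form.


normal form = (w (h (w (g) (s))) (w (g) (s)))

1. (w (h (w (g) (s))) (t (w (g) (t (s) (s))) (s)))  →  (w (h (w (g) (s))) (w (g) (t (s) (s))))
2. (w (h (w (g) (s))) (w (g) (t (s) (s))))  →  (w (h (w (g) (s))) (w (g) (s)))


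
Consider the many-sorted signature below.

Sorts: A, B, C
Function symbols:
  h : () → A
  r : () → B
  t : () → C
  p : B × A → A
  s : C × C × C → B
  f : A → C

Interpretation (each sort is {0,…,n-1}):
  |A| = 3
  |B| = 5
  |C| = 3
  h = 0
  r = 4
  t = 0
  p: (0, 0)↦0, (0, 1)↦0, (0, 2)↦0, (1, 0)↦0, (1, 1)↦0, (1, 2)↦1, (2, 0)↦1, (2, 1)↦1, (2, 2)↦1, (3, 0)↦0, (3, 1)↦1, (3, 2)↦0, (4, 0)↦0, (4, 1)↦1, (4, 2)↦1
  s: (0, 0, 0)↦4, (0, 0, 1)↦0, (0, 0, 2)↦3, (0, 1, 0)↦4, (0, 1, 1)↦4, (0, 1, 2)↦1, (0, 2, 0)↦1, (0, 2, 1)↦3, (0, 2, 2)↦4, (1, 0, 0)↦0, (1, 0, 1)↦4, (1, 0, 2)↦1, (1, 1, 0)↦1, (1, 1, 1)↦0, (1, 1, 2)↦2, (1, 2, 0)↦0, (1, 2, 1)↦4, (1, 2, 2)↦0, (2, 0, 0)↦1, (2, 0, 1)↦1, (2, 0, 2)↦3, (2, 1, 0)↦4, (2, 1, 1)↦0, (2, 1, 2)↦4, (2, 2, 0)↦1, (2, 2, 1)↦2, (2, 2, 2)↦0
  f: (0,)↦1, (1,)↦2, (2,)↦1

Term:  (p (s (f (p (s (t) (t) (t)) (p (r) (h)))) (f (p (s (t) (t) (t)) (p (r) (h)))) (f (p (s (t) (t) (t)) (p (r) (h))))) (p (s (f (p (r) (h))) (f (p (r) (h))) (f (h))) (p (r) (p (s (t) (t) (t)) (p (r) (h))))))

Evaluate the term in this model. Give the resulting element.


  t = 0
  t = 0
  t = 0
  (s (t) (t) (t)) = s(0, 0, 0) = 4
  r = 4
  h = 0
  (p (r) (h)) = p(4, 0) = 0
  (p (s (t) (t) (t)) (p (r) (h))) = p(4, 0) = 0
  (f (p (s (t) (t) (t)) (p (r) (h)))) = f(0,) = 1
  t = 0
  t = 0
  t = 0
  (s (t) (t) (t)) = s(0, 0, 0) = 4
  r = 4
  h = 0
  (p (r) (h)) = p(4, 0) = 0
  (p (s (t) (t) (t)) (p (r) (h))) = p(4, 0) = 0
  (f (p (s (t) (t) (t)) (p (r) (h)))) = f(0,) = 1
  t = 0
  t = 0
  t = 0
  (s (t) (t) (t)) = s(0, 0, 0) = 4
  r = 4
  h = 0
  (p (r) (h)) = p(4, 0) = 0
  (p (s (t) (t) (t)) (p (r) (h))) = p(4, 0) = 0
  (f (p (s (t) (t) (t)) (p (r) (h)))) = f(0,) = 1
  (s (f (p (s (t) (t) (t)) (p (r) (h)))) (f (p (s (t) (t) (t)) (p (r) (h)))) (f (p (s (t) (t) (t)) (p (r) (h))))) = s(1, 1, 1) = 0
  r = 4
  h = 0
  (p (r) (h)) = p(4, 0) = 0
  (f (p (r) (h))) = f(0,) = 1
  r = 4
  h = 0
  (p (r) (h)) = p(4, 0) = 0
  (f (p (r) (h))) = f(0,) = 1
  h = 0
  (f (h)) = f(0,) = 1
  (s (f (p (r) (h))) (f (p (r) (h))) (f (h))) = s(1, 1, 1) = 0
  r = 4
  t = 0
  t = 0
  t = 0
  (s (t) (t) (t)) = s(0, 0, 0) = 4
  r = 4
  h = 0
  (p (r) (h)) = p(4, 0) = 0
  (p (s (t) (t) (t)) (p (r) (h))) = p(4, 0) = 0
  (p (r) (p (s (t) (t) (t)) (p (r) (h)))) = p(4, 0) = 0
  (p (s (f (p (r) (h))) (f (p (r) (h))) (f (h))) (p (r) (p (s (t) (t) (t)) (p (r) (h))))) = p(0, 0) = 0
  (p (s (f (p (s (t) (t) (t)) (p (r) (h)))) (f (p (s (t) (t) (t)) (p (r) (h)))) (f (p (s (t) (t) (t)) (p (r) (h))))) (p (s (f (p (r) (h))) (f (p (r) (h))) (f (h))) (p (r) (p (s (t) (t) (t)) (p (r) (h)))))) = p(0, 0) = 0

value = 0


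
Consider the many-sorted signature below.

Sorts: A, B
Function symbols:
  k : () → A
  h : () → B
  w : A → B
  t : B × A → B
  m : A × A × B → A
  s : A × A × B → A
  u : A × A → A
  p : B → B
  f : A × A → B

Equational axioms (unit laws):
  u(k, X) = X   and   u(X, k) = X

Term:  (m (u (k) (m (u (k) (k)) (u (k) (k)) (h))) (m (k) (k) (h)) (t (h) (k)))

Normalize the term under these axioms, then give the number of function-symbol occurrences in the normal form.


1. (m (u (k) (m (u (k) (k)) (u (k) (k)) (h))) (m (k) (k) (h)) (t (h) (k)))  →  (m (m (u (k) (k)) (u (k) (k)) (h)) (m (k) (k) (h)) (t (h) (k)))
2. (m (m (u (k) (k)) (u (k) (k)) (h)) (m (k) (k) (h)) (t (h) (k)))  →  (m (m (k) (u (k) (k)) (h)) (m (k) (k) (h)) (t (h) (k)))
3. (m (m (k) (u (k) (k)) (h)) (m (k) (k) (h)) (t (h) (k)))  →  (m (m (k) (k) (h)) (m (k) (k) (h)) (t (h) (k)))
normal form: (m (m (k) (k) (h)) (m (k) (k) (h)) (t (h) (k)))

size = 12


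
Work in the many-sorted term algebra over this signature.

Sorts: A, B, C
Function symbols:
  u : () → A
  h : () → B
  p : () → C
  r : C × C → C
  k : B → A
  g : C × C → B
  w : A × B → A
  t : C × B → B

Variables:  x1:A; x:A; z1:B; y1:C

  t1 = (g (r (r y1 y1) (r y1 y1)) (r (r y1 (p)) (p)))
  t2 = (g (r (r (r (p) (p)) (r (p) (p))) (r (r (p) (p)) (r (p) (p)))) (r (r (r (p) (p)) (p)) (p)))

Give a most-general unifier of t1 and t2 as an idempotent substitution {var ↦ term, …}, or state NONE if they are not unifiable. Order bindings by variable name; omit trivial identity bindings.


{y1 ↦ (r (p) (p))}


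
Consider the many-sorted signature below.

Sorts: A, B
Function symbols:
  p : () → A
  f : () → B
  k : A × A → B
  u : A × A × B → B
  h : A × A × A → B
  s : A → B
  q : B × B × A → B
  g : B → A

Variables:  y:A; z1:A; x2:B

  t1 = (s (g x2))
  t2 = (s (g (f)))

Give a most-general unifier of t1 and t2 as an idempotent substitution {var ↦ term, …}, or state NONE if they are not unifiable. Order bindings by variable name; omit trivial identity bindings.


{x2 ↦ (f)}


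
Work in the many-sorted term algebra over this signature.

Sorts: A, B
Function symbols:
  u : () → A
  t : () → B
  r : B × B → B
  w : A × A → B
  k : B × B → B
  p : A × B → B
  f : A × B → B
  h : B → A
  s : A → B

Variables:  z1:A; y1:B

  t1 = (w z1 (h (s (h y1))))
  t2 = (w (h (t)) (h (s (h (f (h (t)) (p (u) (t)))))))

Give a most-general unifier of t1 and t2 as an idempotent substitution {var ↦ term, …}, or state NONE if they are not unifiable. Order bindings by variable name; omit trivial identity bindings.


{y1 ↦ (f (h (t)) (p (u) (t))), z1 ↦ (h (t))}


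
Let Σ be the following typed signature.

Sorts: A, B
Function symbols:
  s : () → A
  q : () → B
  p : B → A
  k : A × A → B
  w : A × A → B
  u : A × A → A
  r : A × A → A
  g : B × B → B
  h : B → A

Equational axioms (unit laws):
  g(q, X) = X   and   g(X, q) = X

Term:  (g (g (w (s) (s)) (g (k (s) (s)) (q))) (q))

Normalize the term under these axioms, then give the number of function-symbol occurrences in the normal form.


size = 7

1. (g (g (w (s) (s)) (g (k (s) (s)) (q))) (q))  →  (g (w (s) (s)) (g (k (s) (s)) (q)))
2. (g (w (s) (s)) (g (k (s) (s)) (q)))  →  (g (w (s) (s)) (k (s) (s)))
normal form: (g (w (s) (s)) (k (s) (s)))


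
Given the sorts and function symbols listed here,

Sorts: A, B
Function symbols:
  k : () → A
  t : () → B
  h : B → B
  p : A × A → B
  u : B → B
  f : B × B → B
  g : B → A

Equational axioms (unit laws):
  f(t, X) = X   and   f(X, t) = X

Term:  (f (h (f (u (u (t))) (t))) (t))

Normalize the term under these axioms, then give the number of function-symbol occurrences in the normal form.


1. (f (h (f (u (u (t))) (t))) (t))  →  (h (f (u (u (t))) (t)))
2. (h (f (u (u (t))) (t)))  →  (h (u (u (t))))
normal form: (h (u (u (t))))

size = 4


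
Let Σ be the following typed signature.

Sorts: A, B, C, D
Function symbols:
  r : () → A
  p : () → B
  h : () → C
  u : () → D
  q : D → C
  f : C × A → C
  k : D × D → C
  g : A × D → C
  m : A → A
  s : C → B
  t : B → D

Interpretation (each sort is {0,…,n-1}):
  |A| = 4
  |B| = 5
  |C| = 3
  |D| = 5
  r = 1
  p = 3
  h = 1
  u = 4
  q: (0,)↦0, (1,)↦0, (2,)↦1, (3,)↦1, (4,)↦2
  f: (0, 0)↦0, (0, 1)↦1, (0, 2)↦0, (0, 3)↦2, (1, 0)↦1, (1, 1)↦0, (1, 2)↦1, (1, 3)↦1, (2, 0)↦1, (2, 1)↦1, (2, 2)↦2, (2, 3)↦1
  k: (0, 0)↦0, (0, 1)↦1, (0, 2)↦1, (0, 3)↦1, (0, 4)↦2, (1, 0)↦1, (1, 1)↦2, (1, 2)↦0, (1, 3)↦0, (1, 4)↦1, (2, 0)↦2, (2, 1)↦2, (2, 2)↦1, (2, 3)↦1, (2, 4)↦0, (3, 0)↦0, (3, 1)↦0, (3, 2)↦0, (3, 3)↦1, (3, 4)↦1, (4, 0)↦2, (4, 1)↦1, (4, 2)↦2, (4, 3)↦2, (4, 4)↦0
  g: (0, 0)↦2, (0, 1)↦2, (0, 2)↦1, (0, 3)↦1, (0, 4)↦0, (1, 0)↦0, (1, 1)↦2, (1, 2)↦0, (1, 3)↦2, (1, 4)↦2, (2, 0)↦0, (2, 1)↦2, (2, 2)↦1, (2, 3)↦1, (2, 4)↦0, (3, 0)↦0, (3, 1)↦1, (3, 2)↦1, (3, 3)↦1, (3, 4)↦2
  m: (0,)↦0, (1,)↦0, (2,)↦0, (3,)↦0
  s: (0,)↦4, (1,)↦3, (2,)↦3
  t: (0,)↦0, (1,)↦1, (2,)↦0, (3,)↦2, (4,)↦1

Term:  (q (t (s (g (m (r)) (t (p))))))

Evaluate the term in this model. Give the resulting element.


value = 1

  r = 1
  (m (r)) = m(1,) = 0
  p = 3
  (t (p)) = t(3,) = 2
  (g (m (r)) (t (p))) = g(0, 2) = 1
  (s (g (m (r)) (t (p)))) = s(1,) = 3
  (t (s (g (m (r)) (t (p))))) = t(3,) = 2
  (q (t (s (g (m (r)) (t (p)))))) = q(2,) = 1


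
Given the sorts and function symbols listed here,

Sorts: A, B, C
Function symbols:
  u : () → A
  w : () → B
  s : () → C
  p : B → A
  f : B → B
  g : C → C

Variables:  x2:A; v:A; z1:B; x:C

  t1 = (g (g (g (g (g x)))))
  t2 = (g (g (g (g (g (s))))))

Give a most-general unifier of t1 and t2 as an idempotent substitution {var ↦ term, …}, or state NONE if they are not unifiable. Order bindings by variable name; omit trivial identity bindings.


{x ↦ (s)}


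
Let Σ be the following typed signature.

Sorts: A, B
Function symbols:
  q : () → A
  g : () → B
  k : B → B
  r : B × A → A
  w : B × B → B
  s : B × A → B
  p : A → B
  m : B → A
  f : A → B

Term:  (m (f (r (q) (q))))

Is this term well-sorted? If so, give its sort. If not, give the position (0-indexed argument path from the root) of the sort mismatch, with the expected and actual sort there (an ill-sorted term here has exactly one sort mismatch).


      (q) : A
      (q) : A
    (r (q) (q)) : ✗ arg 0 at [0, 0, 0] has sort A, expected B

ill-sorted at position [0, 0, 0]: expected B, got A


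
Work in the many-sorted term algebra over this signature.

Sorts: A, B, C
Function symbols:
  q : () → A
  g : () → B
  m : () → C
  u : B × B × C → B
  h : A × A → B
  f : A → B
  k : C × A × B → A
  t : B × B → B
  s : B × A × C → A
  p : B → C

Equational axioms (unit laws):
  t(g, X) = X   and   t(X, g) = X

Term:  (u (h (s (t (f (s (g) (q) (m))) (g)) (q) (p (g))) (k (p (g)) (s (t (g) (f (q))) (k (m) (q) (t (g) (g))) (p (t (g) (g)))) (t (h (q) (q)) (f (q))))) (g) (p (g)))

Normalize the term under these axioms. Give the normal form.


normal form = (u (h (s (f (s (g) (q) (m))) (q) (p (g))) (k (p (g)) (s (f (q)) (k (m) (q) (g)) (p (g))) (t (h (q) (q)) (f (q))))) (g) (p (g)))

1. (u (h (s (t (f (s (g) (q) (m))) (g)) (q) (p (g))) (k (p (g)) (s (t (g) (f (q))) (k (m) (q) (t (g) (g))) (p (t (g) (g)))) (t (h (q) (q)) (f (q))))) (g) (p (g)))  →  (u (h (s (f (s (g) (q) (m))) (q) (p (g))) (k (p (g)) (s (t (g) (f (q))) (k (m) (q) (t (g) (g))) (p (t (g) (g)))) (t (h (q) (q)) (f (q))))) (g) (p (g)))
2. (u (h (s (f (s (g) (q) (m))) (q) (p (g))) (k (p (g)) (s (t (g) (f (q))) (k (m) (q) (t (g) (g))) (p (t (g) (g)))) (t (h (q) (q)) (f (q))))) (g) (p (g)))  →  (u (h (s (f (s (g) (q) (m))) (q) (p (g))) (k (p (g)) (s (f (q)) (k (m) (q) (t (g) (g))) (p (t (g) (g)))) (t (h (q) (q)) (f (q))))) (g) (p (g)))
3. (u (h (s (f (s (g) (q) (m))) (q) (p (g))) (k (p (g)) (s (f (q)) (k (m) (q) (t (g) (g))) (p (t (g) (g)))) (t (h (q) (q)) (f (q))))) (g) (p (g)))  →  (u (h (s (f (s (g) (q) (m))) (q) (p (g))) (k (p (g)) (s (f (q)) (k (m) (q) (g)) (p (t (g) (g)))) (t (h (q) (q)) (f (q))))) (g) (p (g)))
4. (u (h (s (f (s (g) (q) (m))) (q) (p (g))) (k (p (g)) (s (f (q)) (k (m) (q) (g)) (p (t (g) (g)))) (t (h (q) (q)) (f (q))))) (g) (p (g)))  →  (u (h (s (f (s (g) (q) (m))) (q) (p (g))) (k (p (g)) (s (f (q)) (k (m) (q) (g)) (p (g))) (t (h (q) (q)) (f (q))))) (g) (p (g)))


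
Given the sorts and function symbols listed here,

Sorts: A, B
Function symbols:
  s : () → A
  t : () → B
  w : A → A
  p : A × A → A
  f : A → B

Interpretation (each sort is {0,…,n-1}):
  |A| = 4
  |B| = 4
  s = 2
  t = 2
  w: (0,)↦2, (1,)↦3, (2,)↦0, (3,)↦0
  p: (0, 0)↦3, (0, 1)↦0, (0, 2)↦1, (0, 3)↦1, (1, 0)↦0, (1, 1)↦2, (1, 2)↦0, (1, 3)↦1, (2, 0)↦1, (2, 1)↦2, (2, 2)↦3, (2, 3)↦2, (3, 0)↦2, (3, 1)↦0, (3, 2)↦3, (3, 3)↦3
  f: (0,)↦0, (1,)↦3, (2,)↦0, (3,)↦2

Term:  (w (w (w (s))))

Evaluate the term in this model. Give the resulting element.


  s = 2
  (w (s)) = w(2,) = 0
  (w (w (s))) = w(0,) = 2
  (w (w (w (s)))) = w(2,) = 0

value = 0


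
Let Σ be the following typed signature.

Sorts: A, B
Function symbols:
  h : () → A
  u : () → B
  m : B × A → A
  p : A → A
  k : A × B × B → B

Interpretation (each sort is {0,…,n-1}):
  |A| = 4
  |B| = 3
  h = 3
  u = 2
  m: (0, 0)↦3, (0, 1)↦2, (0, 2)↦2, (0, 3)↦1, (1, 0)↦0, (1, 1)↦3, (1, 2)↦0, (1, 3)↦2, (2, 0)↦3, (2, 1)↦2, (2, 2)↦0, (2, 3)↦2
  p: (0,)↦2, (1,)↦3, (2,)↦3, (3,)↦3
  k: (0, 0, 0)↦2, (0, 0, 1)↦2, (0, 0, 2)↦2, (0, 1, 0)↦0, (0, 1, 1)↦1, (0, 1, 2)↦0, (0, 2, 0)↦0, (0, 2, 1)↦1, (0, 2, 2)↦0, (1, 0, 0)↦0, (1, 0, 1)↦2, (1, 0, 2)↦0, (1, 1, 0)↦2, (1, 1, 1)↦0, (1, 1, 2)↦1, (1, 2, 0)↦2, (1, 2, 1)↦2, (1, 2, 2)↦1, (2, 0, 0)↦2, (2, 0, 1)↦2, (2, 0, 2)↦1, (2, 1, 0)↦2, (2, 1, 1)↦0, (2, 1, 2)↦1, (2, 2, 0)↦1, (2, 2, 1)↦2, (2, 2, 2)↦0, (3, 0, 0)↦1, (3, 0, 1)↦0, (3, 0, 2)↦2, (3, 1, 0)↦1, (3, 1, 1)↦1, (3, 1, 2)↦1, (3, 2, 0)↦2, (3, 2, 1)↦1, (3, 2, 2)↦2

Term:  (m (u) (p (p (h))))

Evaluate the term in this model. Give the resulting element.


  u = 2
  h = 3
  (p (h)) = p(3,) = 3
  (p (p (h))) = p(3,) = 3
  (m (u) (p (p (h)))) = m(2, 3) = 2

value = 2


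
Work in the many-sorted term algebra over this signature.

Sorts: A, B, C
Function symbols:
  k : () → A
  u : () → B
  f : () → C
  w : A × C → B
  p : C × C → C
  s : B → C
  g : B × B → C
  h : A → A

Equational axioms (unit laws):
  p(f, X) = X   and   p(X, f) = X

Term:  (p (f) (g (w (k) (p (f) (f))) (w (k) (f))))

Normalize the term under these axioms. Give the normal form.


normal form = (g (w (k) (f)) (w (k) (f)))

1. (p (f) (g (w (k) (p (f) (f))) (w (k) (f))))  →  (g (w (k) (p (f) (f))) (w (k) (f)))
2. (g (w (k) (p (f) (f))) (w (k) (f)))  →  (g (w (k) (f)) (w (k) (f)))


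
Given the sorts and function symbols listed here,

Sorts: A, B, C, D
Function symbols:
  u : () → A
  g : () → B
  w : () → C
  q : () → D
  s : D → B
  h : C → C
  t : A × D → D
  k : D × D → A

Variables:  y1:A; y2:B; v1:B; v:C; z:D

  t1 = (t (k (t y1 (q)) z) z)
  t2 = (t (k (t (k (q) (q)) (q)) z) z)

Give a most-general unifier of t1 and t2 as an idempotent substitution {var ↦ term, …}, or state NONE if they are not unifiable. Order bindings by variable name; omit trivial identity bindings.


{y1 ↦ (k (q) (q))}


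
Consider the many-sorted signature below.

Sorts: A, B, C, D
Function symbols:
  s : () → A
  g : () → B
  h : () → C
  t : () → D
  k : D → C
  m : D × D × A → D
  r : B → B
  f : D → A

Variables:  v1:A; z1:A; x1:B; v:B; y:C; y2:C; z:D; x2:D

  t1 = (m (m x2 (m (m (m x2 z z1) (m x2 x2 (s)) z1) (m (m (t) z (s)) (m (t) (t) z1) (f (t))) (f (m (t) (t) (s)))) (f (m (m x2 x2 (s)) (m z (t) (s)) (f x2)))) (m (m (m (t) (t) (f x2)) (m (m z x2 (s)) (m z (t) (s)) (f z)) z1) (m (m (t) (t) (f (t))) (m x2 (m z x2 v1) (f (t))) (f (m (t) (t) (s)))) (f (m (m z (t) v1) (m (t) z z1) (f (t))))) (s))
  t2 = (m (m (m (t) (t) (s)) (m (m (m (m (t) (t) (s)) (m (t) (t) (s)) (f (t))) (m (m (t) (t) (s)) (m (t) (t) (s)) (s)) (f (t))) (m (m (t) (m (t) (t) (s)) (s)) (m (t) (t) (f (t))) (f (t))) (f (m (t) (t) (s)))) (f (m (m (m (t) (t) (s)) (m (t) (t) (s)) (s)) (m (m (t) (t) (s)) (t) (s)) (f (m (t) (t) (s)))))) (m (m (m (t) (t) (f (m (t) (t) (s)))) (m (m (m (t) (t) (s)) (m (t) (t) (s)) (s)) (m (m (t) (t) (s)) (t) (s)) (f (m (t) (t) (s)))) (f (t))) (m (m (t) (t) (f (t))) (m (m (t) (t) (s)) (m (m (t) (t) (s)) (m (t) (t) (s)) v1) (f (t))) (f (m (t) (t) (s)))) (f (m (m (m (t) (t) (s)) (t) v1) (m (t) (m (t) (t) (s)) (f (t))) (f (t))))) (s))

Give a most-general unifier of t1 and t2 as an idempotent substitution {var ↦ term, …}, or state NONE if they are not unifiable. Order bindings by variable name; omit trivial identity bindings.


{x2 ↦ (m (t) (t) (s)), z ↦ (m (t) (t) (s)), z1 ↦ (f (t))}
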